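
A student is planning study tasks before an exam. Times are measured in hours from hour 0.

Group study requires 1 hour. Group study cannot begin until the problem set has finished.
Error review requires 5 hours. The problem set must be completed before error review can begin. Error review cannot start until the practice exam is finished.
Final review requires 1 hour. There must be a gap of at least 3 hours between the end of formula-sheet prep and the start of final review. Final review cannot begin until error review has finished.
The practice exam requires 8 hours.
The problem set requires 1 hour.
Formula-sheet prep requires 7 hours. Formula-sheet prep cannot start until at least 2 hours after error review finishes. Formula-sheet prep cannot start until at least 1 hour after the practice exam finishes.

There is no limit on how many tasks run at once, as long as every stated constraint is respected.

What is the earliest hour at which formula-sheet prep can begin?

15

Nothing blocks the practice exam, so it runs from hour 0 to hour 8.
Nothing blocks the problem set, so it runs from hour 0 to hour 1.
Error review has to wait for the problem set (finishes hour 1); the practice exam (finishes hour 8). The latest of these is hour 8, so error review runs hour 8 to 8 + 5 = hour 13.
Formula-sheet prep waits on error review (finishes hour 13, plus 2-hour gap → hour 15); the practice exam (finishes hour 8, plus 1-hour gap → hour 9). The latest of these is hour 15, which is the earliest formula-sheet prep can start.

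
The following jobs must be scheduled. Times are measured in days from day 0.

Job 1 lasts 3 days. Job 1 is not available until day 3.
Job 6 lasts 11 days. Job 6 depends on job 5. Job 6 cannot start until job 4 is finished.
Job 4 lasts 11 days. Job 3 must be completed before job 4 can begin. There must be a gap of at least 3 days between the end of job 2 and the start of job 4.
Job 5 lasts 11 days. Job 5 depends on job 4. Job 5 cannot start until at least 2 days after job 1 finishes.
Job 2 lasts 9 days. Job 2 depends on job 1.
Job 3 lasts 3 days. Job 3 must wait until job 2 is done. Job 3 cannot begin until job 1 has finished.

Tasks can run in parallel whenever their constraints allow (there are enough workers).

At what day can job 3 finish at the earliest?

18

Job 1 waits on its own release at day 3, so it starts at day 3 and finishes at 3 + 3 = day 6.
Job 2 waits on job 1 (finishes day 6), so it starts at day 6 and finishes at 6 + 9 = day 15.
Job 3 has to wait for job 2 (finishes day 15); job 1 (finishes day 6). The latest of these is day 15, so job 3 runs day 15 to 15 + 3 = day 18.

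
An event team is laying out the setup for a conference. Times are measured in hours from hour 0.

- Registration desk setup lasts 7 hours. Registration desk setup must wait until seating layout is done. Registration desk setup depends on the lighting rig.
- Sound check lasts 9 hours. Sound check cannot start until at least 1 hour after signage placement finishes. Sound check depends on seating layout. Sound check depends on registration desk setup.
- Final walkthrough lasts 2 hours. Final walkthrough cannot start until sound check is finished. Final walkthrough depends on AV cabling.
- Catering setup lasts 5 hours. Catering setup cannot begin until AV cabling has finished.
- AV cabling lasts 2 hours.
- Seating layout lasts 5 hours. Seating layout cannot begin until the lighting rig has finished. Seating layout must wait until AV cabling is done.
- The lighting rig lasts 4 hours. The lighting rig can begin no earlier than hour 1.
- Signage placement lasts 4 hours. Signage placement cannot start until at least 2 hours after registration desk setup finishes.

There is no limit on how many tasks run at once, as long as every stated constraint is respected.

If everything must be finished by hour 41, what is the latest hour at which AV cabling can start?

Final walkthrough must finish by hour 41; it takes 2 hours, so it must start by 41 − 2 = hour 39.
Since final walkthrough (must start by hour 39) depends on it, sound check must finish by hour 39. Backing off its 9-hour duration gives a latest start of hour 30.
Signage placement has to be done before sound check (must start by hour 30, minus 1-hour gap → hour 29). That means finishing by hour 29, i.e. starting by 29 − 4 = hour 25.
Registration desk setup has several dependents: signage placement (must start by hour 25, minus 2-hour gap → hour 23); sound check (must start by hour 30). The earliest of those limits is hour 23, so registration desk setup must start by 23 − 7 = hour 16.
Seating layout must finish in time for registration desk setup (must start by hour 16); sound check (must start by hour 30). The tightest is hour 16, so seating layout must start by 16 − 5 = hour 11.
Catering setup has no dependents, so it just needs to finish by hour 41. Starting by 41 − 5 = hour 36 achieves that.
AV cabling feeds seating layout (must start by hour 11); catering setup (must start by hour 36); final walkthrough (must start by hour 39). Taking the minimum, AV cabling must finish by hour 11 and start by 11 − 2 = hour 9.

9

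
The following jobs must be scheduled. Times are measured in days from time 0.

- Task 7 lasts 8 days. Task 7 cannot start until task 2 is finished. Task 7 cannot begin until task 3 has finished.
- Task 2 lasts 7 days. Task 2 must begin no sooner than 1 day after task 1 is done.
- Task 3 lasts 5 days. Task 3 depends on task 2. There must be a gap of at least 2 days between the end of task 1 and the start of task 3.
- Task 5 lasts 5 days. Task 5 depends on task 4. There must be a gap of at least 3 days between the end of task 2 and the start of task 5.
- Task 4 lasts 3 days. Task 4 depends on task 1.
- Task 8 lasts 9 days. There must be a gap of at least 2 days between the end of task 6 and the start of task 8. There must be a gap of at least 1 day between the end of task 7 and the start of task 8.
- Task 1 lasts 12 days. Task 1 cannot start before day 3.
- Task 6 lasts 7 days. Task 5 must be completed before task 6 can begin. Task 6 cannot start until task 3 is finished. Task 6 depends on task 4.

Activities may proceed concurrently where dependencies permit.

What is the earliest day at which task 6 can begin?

Task 1 cannot begin until its own release at day 3. It runs from day 3 to 3 + 12 = day 15.
Task 4 waits on task 1 (finishes day 15), so it starts at day 15 and finishes at 15 + 3 = day 18.
Task 2 waits on task 1 (finishes day 15, plus 1-day gap → day 16), so it starts at day 16 and finishes at 16 + 7 = day 23.
Task 5 cannot start until task 4 (finishes day 18); task 2 (finishes day 23, plus 3-day gap → day 26). The controlling bound is day 26, so task 5 finishes at 26 + 5 = day 31.
Task 3 cannot start until task 2 (finishes day 23); task 1 (finishes day 15, plus 2-day gap → day 17). The controlling bound is day 23, so task 3 finishes at 23 + 5 = day 28.
Task 6 waits on task 5 (finishes day 31); task 3 (finishes day 28); task 4 (finishes day 18). The latest of these is day 31, which is the earliest task 6 can start.

31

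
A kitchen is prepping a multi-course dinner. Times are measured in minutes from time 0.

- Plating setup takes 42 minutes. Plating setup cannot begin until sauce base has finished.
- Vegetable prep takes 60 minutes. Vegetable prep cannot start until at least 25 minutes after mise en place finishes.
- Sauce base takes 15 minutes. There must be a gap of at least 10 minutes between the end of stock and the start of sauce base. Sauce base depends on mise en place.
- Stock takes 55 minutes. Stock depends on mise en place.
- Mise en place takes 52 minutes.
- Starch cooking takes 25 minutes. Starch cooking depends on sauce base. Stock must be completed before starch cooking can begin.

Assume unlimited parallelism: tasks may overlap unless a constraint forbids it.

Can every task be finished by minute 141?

No

Mise en place has no prerequisites, so it starts at minute 0 and finishes at minute 52.
Vegetable prep waits on mise en place (finishes minute 52, plus 25-minute gap → minute 77), so it starts at minute 77 and finishes at 77 + 60 = minute 137.
Stock waits on mise en place (finishes minute 52), so it starts at minute 52 and finishes at 52 + 55 = minute 107.
Sauce base has to wait for stock (finishes minute 107, plus 10-minute gap → minute 117); mise en place (finishes minute 52). The latest of these is minute 117, so sauce base runs minute 117 to 117 + 15 = minute 132.
Plating setup waits on sauce base (finishes minute 132), so it starts at minute 132 and finishes at 132 + 42 = minute 174.
Starch cooking has to wait for sauce base (finishes minute 132); stock (finishes minute 107). The latest of these is minute 132, so starch cooking runs minute 132 to 132 + 25 = minute 157.
The earliest everything can be done is minute 174, which is after the deadline of 141, so it is not possible.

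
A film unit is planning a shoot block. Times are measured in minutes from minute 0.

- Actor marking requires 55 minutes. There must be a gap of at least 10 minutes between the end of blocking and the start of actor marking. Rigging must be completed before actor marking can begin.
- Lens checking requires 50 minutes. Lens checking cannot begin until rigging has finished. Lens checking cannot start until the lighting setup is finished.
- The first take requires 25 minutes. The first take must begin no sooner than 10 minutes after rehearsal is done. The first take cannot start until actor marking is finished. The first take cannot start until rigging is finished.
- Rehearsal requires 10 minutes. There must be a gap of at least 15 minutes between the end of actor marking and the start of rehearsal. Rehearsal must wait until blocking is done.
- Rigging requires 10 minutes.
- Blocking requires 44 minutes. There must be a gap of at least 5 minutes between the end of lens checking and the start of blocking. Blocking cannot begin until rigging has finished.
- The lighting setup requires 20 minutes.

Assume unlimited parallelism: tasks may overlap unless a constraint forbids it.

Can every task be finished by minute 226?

Nothing blocks the lighting setup, so it runs from minute 0 to minute 20.
Nothing blocks rigging, so it runs from minute 0 to minute 10.
Lens checking needs all of rigging (finishes minute 10); the lighting setup (finishes minute 20). That puts its earliest start at minute 20; it finishes at 20 + 50 = minute 70.
For blocking: lens checking (finishes minute 70, plus 5-minute gap → minute 75); rigging (finishes minute 10). Taking the maximum gives a start of minute 75, and it finishes at 75 + 44 = minute 119.
Actor marking has to wait for blocking (finishes minute 119, plus 10-minute gap → minute 129); rigging (finishes minute 10). The latest of these is minute 129, so actor marking runs minute 129 to 129 + 55 = minute 184.
Rehearsal needs all of actor marking (finishes minute 184, plus 15-minute gap → minute 199); blocking (finishes minute 119). That puts its earliest start at minute 199; it finishes at 199 + 10 = minute 209.
For the first take: rehearsal (finishes minute 209, plus 10-minute gap → minute 219); actor marking (finishes minute 184); rigging (finishes minute 10). Taking the maximum gives a start of minute 219, and it finishes at 219 + 25 = minute 244.
The earliest everything can be done is minute 244, which is after the deadline of 226, so it is not possible.

No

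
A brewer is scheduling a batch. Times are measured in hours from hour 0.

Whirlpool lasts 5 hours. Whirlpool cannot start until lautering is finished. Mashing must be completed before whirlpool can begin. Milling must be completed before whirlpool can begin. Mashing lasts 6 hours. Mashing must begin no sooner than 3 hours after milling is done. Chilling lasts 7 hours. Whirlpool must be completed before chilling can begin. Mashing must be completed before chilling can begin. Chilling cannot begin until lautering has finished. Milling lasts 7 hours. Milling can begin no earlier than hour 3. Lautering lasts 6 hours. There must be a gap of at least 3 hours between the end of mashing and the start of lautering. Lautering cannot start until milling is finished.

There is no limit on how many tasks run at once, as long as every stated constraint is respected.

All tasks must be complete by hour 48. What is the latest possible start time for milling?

Chilling must finish by hour 48; it takes 7 hours, so it must start by 48 − 7 = hour 41.
Whirlpool has to be done before chilling (must start by hour 41). That means finishing by hour 41, i.e. starting by 41 − 5 = hour 36.
Lautering feeds whirlpool (must start by hour 36); chilling (must start by hour 41). Taking the minimum, lautering must finish by hour 36 and start by 36 − 6 = hour 30.
Mashing has several dependents: lautering (must start by hour 30, minus 3-hour gap → hour 27); whirlpool (must start by hour 36); chilling (must start by hour 41). The earliest of those limits is hour 27, so mashing must start by 27 − 6 = hour 21.
For milling: mashing (must start by hour 21, minus 3-hour gap → hour 18); lautering (must start by hour 30); whirlpool (must start by hour 36). The most restrictive is hour 18; with a 7-hour duration, milling must start by hour 11.

11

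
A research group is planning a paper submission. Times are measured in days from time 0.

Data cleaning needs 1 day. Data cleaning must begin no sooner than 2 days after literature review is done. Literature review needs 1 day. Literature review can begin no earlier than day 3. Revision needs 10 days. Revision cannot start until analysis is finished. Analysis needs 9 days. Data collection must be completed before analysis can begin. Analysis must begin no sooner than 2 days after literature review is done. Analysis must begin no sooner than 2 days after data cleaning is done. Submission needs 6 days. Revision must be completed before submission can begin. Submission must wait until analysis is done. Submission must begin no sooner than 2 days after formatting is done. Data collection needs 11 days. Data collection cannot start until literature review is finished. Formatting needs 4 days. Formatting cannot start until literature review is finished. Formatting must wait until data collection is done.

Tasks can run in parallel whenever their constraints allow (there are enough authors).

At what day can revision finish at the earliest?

34

After its own release at day 3, literature review can start at day 3 and finishes at day 4.
Data cleaning waits on literature review (finishes day 4, plus 2-day gap → day 6), so it starts at day 6 and finishes at 6 + 1 = day 7.
Data collection waits on literature review (finishes day 4), so it starts at day 4 and finishes at 4 + 11 = day 15.
Analysis cannot start until data collection (finishes day 15); literature review (finishes day 4, plus 2-day gap → day 6); data cleaning (finishes day 7, plus 2-day gap → day 9). The controlling bound is day 15, so analysis finishes at 15 + 9 = day 24.
Revision waits on analysis (finishes day 24), so it starts at day 24 and finishes at 24 + 10 = day 34.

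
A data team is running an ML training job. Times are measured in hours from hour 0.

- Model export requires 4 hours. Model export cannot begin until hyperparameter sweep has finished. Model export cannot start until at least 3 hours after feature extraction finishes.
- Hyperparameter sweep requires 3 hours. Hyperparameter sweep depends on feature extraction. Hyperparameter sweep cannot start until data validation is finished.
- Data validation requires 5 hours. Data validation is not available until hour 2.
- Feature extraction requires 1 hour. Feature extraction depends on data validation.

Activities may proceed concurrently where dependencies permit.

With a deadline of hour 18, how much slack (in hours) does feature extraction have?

3

Data validation waits on its own release at hour 2, so it starts at hour 2 and finishes at 2 + 5 = hour 7.
Feature extraction cannot begin until data validation (finishes hour 7). It runs from hour 7 to 7 + 1 = hour 8.

Working backward from the deadline:
Model export must finish by hour 18; it takes 4 hours, so it must start by 18 − 4 = hour 14.
Hyperparameter sweep must finish before model export (must start by hour 14). With a 3-hour duration, hyperparameter sweep must start by 14 − 3 = hour 11.
Feature extraction has several dependents: hyperparameter sweep (must start by hour 11); model export (must start by hour 14, minus 3-hour gap → hour 11). The earliest of those limits is hour 11, so feature extraction must start by 11 − 1 = hour 10.
So feature extraction can start as early as hour 7 and as late as hour 10, giving 10 − 7 = 3 hours of slack.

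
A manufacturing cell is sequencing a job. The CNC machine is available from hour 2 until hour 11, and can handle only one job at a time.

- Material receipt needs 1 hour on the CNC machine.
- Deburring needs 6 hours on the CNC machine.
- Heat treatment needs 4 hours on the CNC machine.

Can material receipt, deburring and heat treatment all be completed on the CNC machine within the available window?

The CNC machine window is 11 − 2 = 9 hours.
Running back to back, the jobs need 1 + 6 + 4 = 11 hours on the CNC machine.
Since 11 > 9, they cannot all fit.

No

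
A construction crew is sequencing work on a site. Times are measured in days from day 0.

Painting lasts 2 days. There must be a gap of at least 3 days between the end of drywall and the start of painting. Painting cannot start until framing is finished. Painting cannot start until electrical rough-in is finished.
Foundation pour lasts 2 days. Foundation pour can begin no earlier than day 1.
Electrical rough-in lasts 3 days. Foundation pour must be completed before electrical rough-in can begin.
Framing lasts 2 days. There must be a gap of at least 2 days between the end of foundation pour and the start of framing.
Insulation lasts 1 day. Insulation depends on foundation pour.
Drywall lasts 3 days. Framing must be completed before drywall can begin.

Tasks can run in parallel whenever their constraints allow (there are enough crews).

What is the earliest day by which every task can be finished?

After its own release at day 1, foundation pour can start at day 1 and finishes at day 3.
Insulation waits on foundation pour (finishes day 3), so it starts at day 3 and finishes at 3 + 1 = day 4.
Electrical rough-in waits on foundation pour (finishes day 3), so it starts at day 3 and finishes at 3 + 3 = day 6.
After foundation pour (finishes day 3, plus 2-day gap → day 5), framing can start at day 5 and finishes at day 7.
After framing (finishes day 7), drywall can start at day 7 and finishes at day 10.
Painting cannot start until drywall (finishes day 10, plus 3-day gap → day 13); framing (finishes day 7); electrical rough-in (finishes day 6). The controlling bound is day 13, so painting finishes at 13 + 2 = day 15.
All tasks are finished once the last one completes. Finish times: Foundation pour at 3, Framing at 7, Electrical rough-in at 6, Insulation at 4, Drywall at 10, Painting at 15. The latest is day 15.

15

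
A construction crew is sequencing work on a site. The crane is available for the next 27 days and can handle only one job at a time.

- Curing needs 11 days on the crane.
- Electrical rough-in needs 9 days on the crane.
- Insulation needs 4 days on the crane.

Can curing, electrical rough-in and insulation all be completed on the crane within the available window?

Yes

Running back to back, the jobs need 11 + 9 + 4 = 24 days on the crane.
Since 24 ≤ 27, they fit within the window.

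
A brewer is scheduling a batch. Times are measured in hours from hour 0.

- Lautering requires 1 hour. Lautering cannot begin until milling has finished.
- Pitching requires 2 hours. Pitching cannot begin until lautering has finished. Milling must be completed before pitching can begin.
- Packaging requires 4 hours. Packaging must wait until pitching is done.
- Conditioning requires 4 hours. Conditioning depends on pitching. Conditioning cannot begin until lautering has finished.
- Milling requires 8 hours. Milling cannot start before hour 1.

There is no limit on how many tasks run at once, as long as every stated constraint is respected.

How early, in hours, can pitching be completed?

Milling waits on its own release at hour 1, so it starts at hour 1 and finishes at 1 + 8 = hour 9.
After milling (finishes hour 9), lautering can start at hour 9 and finishes at hour 10.
Pitching needs all of lautering (finishes hour 10); milling (finishes hour 9). That puts its earliest start at hour 10; it finishes at 10 + 2 = hour 12.

12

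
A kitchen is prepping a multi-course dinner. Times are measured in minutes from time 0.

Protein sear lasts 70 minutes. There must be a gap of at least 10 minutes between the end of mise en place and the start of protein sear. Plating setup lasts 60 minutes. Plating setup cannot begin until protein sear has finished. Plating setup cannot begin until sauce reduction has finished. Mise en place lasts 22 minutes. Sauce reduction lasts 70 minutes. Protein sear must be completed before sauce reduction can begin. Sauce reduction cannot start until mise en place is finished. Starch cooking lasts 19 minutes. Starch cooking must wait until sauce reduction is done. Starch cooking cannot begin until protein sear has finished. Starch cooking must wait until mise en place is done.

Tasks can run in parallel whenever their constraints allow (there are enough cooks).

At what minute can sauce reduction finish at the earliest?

Mise en place has no prerequisites, so it starts at minute 0 and finishes at minute 22.
After mise en place (finishes minute 22, plus 10-minute gap → minute 32), protein sear can start at minute 32 and finishes at minute 102.
For sauce reduction: protein sear (finishes minute 102); mise en place (finishes minute 22). Taking the maximum gives a start of minute 102, and it finishes at 102 + 70 = minute 172.

172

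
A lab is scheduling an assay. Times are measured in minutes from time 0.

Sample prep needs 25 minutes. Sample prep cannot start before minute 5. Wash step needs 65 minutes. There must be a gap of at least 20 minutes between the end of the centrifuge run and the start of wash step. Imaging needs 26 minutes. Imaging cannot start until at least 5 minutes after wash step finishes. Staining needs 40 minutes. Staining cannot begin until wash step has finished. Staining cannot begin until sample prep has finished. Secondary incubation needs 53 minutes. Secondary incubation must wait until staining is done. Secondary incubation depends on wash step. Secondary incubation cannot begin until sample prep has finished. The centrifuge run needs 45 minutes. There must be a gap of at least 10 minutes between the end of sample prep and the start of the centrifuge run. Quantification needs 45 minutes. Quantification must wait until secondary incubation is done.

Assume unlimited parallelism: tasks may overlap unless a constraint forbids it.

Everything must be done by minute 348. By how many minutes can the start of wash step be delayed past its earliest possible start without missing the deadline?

40

After its own release at minute 5, sample prep can start at minute 5 and finishes at minute 30.
After sample prep (finishes minute 30, plus 10-minute gap → minute 40), the centrifuge run can start at minute 40 and finishes at minute 85.
Wash step cannot begin until the centrifuge run (finishes minute 85, plus 20-minute gap → minute 105). It runs from minute 105 to 105 + 65 = minute 170.

Working backward from the deadline:
To finish by minute 348, quantification (duration 45) must start no later than minute 303.
Secondary incubation must finish before quantification (must start by minute 303). With a 53-minute duration, secondary incubation must start by 303 − 53 = minute 250.
Since secondary incubation (must start by minute 250) depends on it, staining must finish by minute 250. Backing off its 40-minute duration gives a latest start of minute 210.
Imaging must finish by minute 348; it takes 26 minutes, so it must start by 348 − 26 = minute 322.
Wash step must finish in time for staining (must start by minute 210); secondary incubation (must start by minute 250); imaging (must start by minute 322, minus 5-minute gap → minute 317). The tightest is minute 210, so wash step must start by 210 − 65 = minute 145.
So wash step can start as early as minute 105 and as late as minute 145, giving 145 − 105 = 40 minutes of slack.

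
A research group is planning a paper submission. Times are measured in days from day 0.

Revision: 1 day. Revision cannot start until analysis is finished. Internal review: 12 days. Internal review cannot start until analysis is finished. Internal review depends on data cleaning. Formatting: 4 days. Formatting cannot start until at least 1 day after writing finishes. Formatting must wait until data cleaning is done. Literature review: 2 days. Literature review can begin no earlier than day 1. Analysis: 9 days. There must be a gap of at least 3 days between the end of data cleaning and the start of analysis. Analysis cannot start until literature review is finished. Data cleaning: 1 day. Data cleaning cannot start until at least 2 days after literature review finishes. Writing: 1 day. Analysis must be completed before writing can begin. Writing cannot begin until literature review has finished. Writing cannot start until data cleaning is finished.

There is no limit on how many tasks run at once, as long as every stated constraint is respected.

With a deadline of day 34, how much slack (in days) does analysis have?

4

After its own release at day 1, literature review can start at day 1 and finishes at day 3.
Data cleaning cannot begin until literature review (finishes day 3, plus 2-day gap → day 5). It runs from day 5 to 5 + 1 = day 6.
Analysis has to wait for data cleaning (finishes day 6, plus 3-day gap → day 9); literature review (finishes day 3). The latest of these is day 9, so analysis runs day 9 to 9 + 9 = day 18.

Working backward from the deadline:
To finish by day 34, formatting (duration 4) must start no later than day 30.
Writing must finish before formatting (must start by day 30, minus 1-day gap → day 29). With a 1-day duration, writing must start by 29 − 1 = day 28.
Internal review has no dependents, so it just needs to finish by day 34. Starting by 34 − 12 = day 22 achieves that.
Revision must finish by day 34; it takes 1 day, so it must start by 34 − 1 = day 33.
For analysis: writing (must start by day 28); internal review (must start by day 22); revision (must start by day 33). The most restrictive is day 22; with a 9-day duration, analysis must start by day 13.
So analysis can start as early as day 9 and as late as day 13, giving 13 − 9 = 4 days of slack.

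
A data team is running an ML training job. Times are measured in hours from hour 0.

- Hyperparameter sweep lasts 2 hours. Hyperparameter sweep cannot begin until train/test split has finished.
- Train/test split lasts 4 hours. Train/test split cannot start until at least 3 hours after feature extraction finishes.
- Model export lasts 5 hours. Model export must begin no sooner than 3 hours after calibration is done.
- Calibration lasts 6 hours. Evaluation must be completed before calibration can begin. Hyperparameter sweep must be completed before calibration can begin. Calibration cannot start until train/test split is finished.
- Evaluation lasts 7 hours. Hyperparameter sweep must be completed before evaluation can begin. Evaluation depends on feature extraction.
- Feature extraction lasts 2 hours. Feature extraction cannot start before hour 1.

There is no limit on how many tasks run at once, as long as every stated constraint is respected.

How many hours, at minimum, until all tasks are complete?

33

Feature extraction cannot begin until its own release at hour 1. It runs from hour 1 to 1 + 2 = hour 3.
Train/test split waits on feature extraction (finishes hour 3, plus 3-hour gap → hour 6), so it starts at hour 6 and finishes at 6 + 4 = hour 10.
Hyperparameter sweep waits on train/test split (finishes hour 10), so it starts at hour 10 and finishes at 10 + 2 = hour 12.
Evaluation needs all of hyperparameter sweep (finishes hour 12); feature extraction (finishes hour 3). That puts its earliest start at hour 12; it finishes at 12 + 7 = hour 19.
Calibration needs all of evaluation (finishes hour 19); hyperparameter sweep (finishes hour 12); train/test split (finishes hour 10). That puts its earliest start at hour 19; it finishes at 19 + 6 = hour 25.
After calibration (finishes hour 25, plus 3-hour gap → hour 28), model export can start at hour 28 and finishes at hour 33.
All tasks are finished once the last one completes. Finish times: Feature extraction at 3, Train/test split at 10, Hyperparameter sweep at 12, Evaluation at 19, Calibration at 25, Model export at 33. The latest is hour 33.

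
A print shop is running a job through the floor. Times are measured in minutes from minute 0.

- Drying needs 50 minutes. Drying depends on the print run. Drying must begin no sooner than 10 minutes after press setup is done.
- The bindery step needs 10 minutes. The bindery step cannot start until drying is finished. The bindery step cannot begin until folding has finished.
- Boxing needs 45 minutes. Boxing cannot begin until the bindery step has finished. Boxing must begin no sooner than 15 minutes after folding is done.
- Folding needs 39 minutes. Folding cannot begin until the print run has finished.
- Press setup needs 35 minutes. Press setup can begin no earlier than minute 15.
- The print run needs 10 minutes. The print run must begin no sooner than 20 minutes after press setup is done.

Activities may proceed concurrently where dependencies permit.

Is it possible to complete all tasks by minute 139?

No

After its own release at minute 15, press setup can start at minute 15 and finishes at minute 50.
The print run cannot begin until press setup (finishes minute 50, plus 20-minute gap → minute 70). It runs from minute 70 to 70 + 10 = minute 80.
Folding cannot begin until the print run (finishes minute 80). It runs from minute 80 to 80 + 39 = minute 119.
Drying needs all of the print run (finishes minute 80); press setup (finishes minute 50, plus 10-minute gap → minute 60). That puts its earliest start at minute 80; it finishes at 80 + 50 = minute 130.
The bindery step needs all of drying (finishes minute 130); folding (finishes minute 119). That puts its earliest start at minute 130; it finishes at 130 + 10 = minute 140.
Boxing cannot start until the bindery step (finishes minute 140); folding (finishes minute 119, plus 15-minute gap → minute 134). The controlling bound is minute 140, so boxing finishes at 140 + 45 = minute 185.
The earliest everything can be done is minute 185, which is after the deadline of 139, so it is not possible.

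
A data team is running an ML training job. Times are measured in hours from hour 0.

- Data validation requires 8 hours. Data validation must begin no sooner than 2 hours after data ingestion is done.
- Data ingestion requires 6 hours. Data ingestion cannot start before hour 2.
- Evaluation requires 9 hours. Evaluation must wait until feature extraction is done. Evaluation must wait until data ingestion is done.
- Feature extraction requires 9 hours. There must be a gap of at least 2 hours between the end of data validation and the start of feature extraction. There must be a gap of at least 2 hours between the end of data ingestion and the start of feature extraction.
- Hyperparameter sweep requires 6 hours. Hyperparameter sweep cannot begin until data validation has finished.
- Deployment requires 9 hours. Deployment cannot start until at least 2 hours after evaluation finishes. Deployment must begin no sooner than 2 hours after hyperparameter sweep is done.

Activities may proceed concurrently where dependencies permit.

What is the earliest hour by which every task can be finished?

Data ingestion waits on its own release at hour 2, so it starts at hour 2 and finishes at 2 + 6 = hour 8.
Data validation cannot begin until data ingestion (finishes hour 8, plus 2-hour gap → hour 10). It runs from hour 10 to 10 + 8 = hour 18.
Hyperparameter sweep waits on data validation (finishes hour 18), so it starts at hour 18 and finishes at 18 + 6 = hour 24.
For feature extraction: data validation (finishes hour 18, plus 2-hour gap → hour 20); data ingestion (finishes hour 8, plus 2-hour gap → hour 10). Taking the maximum gives a start of hour 20, and it finishes at 20 + 9 = hour 29.
Evaluation needs all of feature extraction (finishes hour 29); data ingestion (finishes hour 8). That puts its earliest start at hour 29; it finishes at 29 + 9 = hour 38.
Deployment needs all of evaluation (finishes hour 38, plus 2-hour gap → hour 40); hyperparameter sweep (finishes hour 24, plus 2-hour gap → hour 26). That puts its earliest start at hour 40; it finishes at 40 + 9 = hour 49.
All tasks are finished once the last one completes. Finish times: Data ingestion at 8, Data validation at 18, Feature extraction at 29, Hyperparameter sweep at 24, Evaluation at 38, Deployment at 49. The latest is hour 49.

49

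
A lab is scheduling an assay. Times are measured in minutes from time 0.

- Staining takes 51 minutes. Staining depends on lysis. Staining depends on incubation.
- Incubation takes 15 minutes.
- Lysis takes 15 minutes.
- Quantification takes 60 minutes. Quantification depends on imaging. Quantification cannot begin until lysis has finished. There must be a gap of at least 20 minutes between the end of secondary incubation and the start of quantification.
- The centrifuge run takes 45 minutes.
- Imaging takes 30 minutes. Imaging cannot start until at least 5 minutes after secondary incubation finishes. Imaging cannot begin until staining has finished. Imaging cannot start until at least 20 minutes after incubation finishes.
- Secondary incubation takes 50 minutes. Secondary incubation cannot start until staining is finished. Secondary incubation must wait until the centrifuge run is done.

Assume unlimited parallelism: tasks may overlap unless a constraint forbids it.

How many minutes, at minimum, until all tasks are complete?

211

The centrifuge run can start immediately at minute 0; it finishes at minute 45.
Incubation has no prerequisites, so it starts at minute 0 and finishes at minute 15.
Nothing blocks lysis, so it runs from minute 0 to minute 15.
For staining: lysis (finishes minute 15); incubation (finishes minute 15). Taking the maximum gives a start of minute 15, and it finishes at 15 + 51 = minute 66.
Secondary incubation cannot start until staining (finishes minute 66); the centrifuge run (finishes minute 45). The controlling bound is minute 66, so secondary incubation finishes at 66 + 50 = minute 116.
Imaging cannot start until secondary incubation (finishes minute 116, plus 5-minute gap → minute 121); staining (finishes minute 66); incubation (finishes minute 15, plus 20-minute gap → minute 35). The controlling bound is minute 121, so imaging finishes at 121 + 30 = minute 151.
Quantification cannot start until imaging (finishes minute 151); lysis (finishes minute 15); secondary incubation (finishes minute 116, plus 20-minute gap → minute 136). The controlling bound is minute 151, so quantification finishes at 151 + 60 = minute 211.
All tasks are finished once the last one completes. Finish times: Lysis at 15, Incubation at 15, The centrifuge run at 45, Staining at 66, Secondary incubation at 116, Imaging at 151, Quantification at 211. The latest is minute 211.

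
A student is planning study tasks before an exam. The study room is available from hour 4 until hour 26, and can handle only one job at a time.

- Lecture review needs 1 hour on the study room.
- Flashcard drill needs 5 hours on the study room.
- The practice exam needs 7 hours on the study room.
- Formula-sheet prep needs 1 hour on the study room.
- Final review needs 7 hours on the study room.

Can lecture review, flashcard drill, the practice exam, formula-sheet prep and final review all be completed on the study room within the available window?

The study room window is 26 − 4 = 22 hours.
Running back to back, the jobs need 1 + 5 + 7 + 1 + 7 = 21 hours on the study room.
Since 21 ≤ 22, they fit within the window.

Yes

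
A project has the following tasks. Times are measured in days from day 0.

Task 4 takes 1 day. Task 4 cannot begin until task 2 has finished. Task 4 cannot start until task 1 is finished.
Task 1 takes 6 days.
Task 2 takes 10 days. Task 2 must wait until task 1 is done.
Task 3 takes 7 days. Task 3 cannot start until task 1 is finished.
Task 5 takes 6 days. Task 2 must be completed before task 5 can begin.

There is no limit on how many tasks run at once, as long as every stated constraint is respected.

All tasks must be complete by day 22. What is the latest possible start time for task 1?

0

Nothing follows task 4; the deadline of day 22 is its only limit. It must start by 22 − 1 = day 21.
Task 5 has no dependents, so it just needs to finish by day 22. Starting by 22 − 6 = day 16 achieves that.
Task 2 must finish in time for task 4 (must start by day 21); task 5 (must start by day 16). The tightest is day 16, so task 2 must start by 16 − 10 = day 6.
Task 3 has no dependents, so it just needs to finish by day 22. Starting by 22 − 7 = day 15 achieves that.
Task 1 has several dependents: task 2 (must start by day 6); task 3 (must start by day 15); task 4 (must start by day 21). The earliest of those limits is day 6, so task 1 must start by 6 − 6 = day 0.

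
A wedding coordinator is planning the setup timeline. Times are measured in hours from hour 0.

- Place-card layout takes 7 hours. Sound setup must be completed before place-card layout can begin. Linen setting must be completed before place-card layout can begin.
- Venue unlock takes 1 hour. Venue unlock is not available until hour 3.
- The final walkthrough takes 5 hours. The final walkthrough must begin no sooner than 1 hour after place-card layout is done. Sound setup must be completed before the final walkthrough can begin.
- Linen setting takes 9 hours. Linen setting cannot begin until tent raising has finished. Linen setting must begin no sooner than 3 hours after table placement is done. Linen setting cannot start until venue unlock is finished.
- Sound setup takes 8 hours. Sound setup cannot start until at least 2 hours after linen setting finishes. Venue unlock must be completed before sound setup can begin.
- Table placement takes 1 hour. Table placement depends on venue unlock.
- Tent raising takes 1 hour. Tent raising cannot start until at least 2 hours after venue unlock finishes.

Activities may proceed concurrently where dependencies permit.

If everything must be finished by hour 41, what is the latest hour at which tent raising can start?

8

To finish by hour 41, the final walkthrough (duration 5) must start no later than hour 36.
Place-card layout must finish before the final walkthrough (must start by hour 36, minus 1-hour gap → hour 35). With a 7-hour duration, place-card layout must start by 35 − 7 = hour 28.
Sound setup must finish in time for place-card layout (must start by hour 28); the final walkthrough (must start by hour 36). The tightest is hour 28, so sound setup must start by 28 − 8 = hour 20.
Linen setting feeds sound setup (must start by hour 20, minus 2-hour gap → hour 18); place-card layout (must start by hour 28). Taking the minimum, linen setting must finish by hour 18 and start by 18 − 9 = hour 9.
Tent raising has to be done before linen setting (must start by hour 9). That means finishing by hour 9, i.e. starting by 9 − 1 = hour 8.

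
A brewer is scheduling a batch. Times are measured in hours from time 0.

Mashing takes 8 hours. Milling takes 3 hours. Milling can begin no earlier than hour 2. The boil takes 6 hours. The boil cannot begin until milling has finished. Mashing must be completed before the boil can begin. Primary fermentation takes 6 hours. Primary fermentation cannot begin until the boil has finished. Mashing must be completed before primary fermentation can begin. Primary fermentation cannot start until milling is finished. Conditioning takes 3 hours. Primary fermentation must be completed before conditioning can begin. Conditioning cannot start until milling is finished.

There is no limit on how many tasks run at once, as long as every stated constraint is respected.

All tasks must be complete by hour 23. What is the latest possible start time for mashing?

0

Conditioning must finish by hour 23; it takes 3 hours, so it must start by 23 − 3 = hour 20.
Since conditioning (must start by hour 20) depends on it, primary fermentation must finish by hour 20. Backing off its 6-hour duration gives a latest start of hour 14.
The boil feeds into primary fermentation (must start by hour 14); so the boil must finish by hour 14 and therefore start by hour 8.
For mashing: the boil (must start by hour 8); primary fermentation (must start by hour 14). The most restrictive is hour 8; with an 8-hour duration, mashing must start by hour 0.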